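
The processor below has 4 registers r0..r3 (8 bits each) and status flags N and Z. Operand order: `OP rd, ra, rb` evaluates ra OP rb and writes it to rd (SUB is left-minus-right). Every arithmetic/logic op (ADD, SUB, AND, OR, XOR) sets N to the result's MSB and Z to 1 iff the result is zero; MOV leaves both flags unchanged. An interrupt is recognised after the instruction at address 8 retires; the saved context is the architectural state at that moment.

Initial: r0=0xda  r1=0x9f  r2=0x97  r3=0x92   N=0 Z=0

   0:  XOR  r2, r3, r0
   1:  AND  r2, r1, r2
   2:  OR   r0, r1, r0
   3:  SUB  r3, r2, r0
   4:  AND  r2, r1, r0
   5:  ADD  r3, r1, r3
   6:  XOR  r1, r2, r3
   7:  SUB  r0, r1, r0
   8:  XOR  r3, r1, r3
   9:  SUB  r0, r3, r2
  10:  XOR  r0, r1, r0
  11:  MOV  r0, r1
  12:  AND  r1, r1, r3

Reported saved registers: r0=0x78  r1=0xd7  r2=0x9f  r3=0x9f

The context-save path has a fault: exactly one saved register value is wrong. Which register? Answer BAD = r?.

BAD = r1

after  0: r0=0xda r1=0x9f r2=0x48 r3=0x92  N=0 Z=0
after  1: r0=0xda r1=0x9f r2=0x08 r3=0x92  N=0 Z=0
after  2: r0=0xdf r1=0x9f r2=0x08 r3=0x92  N=1 Z=0
after  3: r0=0xdf r1=0x9f r2=0x08 r3=0x29  N=0 Z=0
after  4: r0=0xdf r1=0x9f r2=0x9f r3=0x29  N=1 Z=0
after  5: r0=0xdf r1=0x9f r2=0x9f r3=0xc8  N=1 Z=0
after  6: r0=0xdf r1=0x57 r2=0x9f r3=0xc8  N=0 Z=0
after  7: r0=0x78 r1=0x57 r2=0x9f r3=0xc8  N=0 Z=0
after  8: r0=0x78 r1=0x57 r2=0x9f r3=0x9f  N=1 Z=0
-- IRQ taken; context saved, return-PC = 9 --
mismatch: r1: reported 0xd7 vs actual 0x57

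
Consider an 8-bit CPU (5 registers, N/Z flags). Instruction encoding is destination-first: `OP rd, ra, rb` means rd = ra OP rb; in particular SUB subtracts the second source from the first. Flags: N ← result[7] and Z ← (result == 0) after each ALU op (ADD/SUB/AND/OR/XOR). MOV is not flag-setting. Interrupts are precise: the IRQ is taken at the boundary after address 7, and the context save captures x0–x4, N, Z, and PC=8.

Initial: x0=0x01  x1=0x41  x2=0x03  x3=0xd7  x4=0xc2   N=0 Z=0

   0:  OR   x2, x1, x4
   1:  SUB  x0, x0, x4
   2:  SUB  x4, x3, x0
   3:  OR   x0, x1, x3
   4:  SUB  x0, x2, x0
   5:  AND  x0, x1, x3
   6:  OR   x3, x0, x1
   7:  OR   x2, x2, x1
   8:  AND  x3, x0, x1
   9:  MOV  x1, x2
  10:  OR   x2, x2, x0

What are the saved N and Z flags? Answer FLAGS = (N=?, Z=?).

FLAGS = (N=1, Z=0)

after  0: x0=0x01 x1=0x41 x2=0xc3 x3=0xd7 x4=0xc2  N=1 Z=0
after  1: x0=0x3f x1=0x41 x2=0xc3 x3=0xd7 x4=0xc2  N=0 Z=0
after  2: x0=0x3f x1=0x41 x2=0xc3 x3=0xd7 x4=0x98  N=1 Z=0
after  3: x0=0xd7 x1=0x41 x2=0xc3 x3=0xd7 x4=0x98  N=1 Z=0
after  4: x0=0xec x1=0x41 x2=0xc3 x3=0xd7 x4=0x98  N=1 Z=0
after  5: x0=0x41 x1=0x41 x2=0xc3 x3=0xd7 x4=0x98  N=0 Z=0
after  6: x0=0x41 x1=0x41 x2=0xc3 x3=0x41 x4=0x98  N=0 Z=0
after  7: x0=0x41 x1=0x41 x2=0xc3 x3=0x41 x4=0x98  N=1 Z=0
-- IRQ taken; context saved, return-PC = 8 --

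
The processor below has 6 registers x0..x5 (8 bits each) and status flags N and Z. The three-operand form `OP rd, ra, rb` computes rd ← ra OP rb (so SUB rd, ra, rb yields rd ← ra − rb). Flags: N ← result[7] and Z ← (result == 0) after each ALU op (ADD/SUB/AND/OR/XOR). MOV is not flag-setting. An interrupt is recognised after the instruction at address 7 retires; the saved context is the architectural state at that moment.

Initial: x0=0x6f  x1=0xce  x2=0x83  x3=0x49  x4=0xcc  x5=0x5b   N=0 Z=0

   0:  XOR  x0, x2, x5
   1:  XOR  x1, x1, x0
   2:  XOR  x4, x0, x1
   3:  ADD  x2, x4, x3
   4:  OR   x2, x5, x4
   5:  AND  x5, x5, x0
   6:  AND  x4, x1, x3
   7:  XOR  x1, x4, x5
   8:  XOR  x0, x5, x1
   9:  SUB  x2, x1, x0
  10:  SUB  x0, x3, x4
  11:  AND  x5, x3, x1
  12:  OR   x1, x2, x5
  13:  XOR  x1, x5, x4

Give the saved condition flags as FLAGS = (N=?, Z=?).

FLAGS = (N=0, Z=0)

after  0: x0=0xd8 x1=0xce x2=0x83 x3=0x49 x4=0xcc x5=0x5b  N=1 Z=0
after  1: x0=0xd8 x1=0x16 x2=0x83 x3=0x49 x4=0xcc x5=0x5b  N=0 Z=0
after  2: x0=0xd8 x1=0x16 x2=0x83 x3=0x49 x4=0xce x5=0x5b  N=1 Z=0
after  3: x0=0xd8 x1=0x16 x2=0x17 x3=0x49 x4=0xce x5=0x5b  N=0 Z=0
after  4: x0=0xd8 x1=0x16 x2=0xdf x3=0x49 x4=0xce x5=0x5b  N=1 Z=0
after  5: x0=0xd8 x1=0x16 x2=0xdf x3=0x49 x4=0xce x5=0x58  N=0 Z=0
after  6: x0=0xd8 x1=0x16 x2=0xdf x3=0x49 x4=0x00 x5=0x58  N=0 Z=1
after  7: x0=0xd8 x1=0x58 x2=0xdf x3=0x49 x4=0x00 x5=0x58  N=0 Z=0
-- IRQ taken; context saved, return-PC = 8 --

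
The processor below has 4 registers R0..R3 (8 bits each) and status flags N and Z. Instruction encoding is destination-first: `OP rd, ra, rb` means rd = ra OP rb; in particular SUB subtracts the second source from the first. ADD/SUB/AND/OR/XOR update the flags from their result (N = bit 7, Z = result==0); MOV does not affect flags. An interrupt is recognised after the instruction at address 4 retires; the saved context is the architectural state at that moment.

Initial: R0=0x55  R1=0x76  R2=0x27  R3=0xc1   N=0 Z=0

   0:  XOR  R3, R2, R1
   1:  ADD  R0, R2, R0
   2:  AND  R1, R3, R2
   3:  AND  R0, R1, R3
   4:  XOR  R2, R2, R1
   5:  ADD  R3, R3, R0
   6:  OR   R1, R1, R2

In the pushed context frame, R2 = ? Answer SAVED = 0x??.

SAVED = 0x26

after  0: R0=0x55 R1=0x76 R2=0x27 R3=0x51  N=0 Z=0
after  1: R0=0x7c R1=0x76 R2=0x27 R3=0x51  N=0 Z=0
after  2: R0=0x7c R1=0x01 R2=0x27 R3=0x51  N=0 Z=0
after  3: R0=0x01 R1=0x01 R2=0x27 R3=0x51  N=0 Z=0
after  4: R0=0x01 R1=0x01 R2=0x26 R3=0x51  N=0 Z=0
-- IRQ taken; context saved, return-PC = 5 --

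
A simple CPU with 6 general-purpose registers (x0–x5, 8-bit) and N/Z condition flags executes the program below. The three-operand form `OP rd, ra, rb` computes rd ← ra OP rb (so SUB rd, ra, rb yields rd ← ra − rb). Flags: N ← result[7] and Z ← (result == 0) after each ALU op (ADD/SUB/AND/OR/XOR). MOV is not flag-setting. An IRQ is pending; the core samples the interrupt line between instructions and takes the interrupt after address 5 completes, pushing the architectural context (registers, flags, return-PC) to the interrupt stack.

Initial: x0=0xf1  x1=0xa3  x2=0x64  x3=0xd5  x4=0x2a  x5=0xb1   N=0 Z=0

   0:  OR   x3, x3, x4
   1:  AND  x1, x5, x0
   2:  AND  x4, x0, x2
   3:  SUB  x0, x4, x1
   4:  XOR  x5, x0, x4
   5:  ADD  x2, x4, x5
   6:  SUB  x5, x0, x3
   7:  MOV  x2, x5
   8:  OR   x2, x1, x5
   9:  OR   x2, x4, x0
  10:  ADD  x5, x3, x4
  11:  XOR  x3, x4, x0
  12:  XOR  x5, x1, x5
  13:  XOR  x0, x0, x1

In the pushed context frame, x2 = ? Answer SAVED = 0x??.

SAVED = 0x2f

after  0: x0=0xf1 x1=0xa3 x2=0x64 x3=0xff x4=0x2a x5=0xb1  N=1 Z=0
after  1: x0=0xf1 x1=0xb1 x2=0x64 x3=0xff x4=0x2a x5=0xb1  N=1 Z=0
after  2: x0=0xf1 x1=0xb1 x2=0x64 x3=0xff x4=0x60 x5=0xb1  N=0 Z=0
after  3: x0=0xaf x1=0xb1 x2=0x64 x3=0xff x4=0x60 x5=0xb1  N=1 Z=0
after  4: x0=0xaf x1=0xb1 x2=0x64 x3=0xff x4=0x60 x5=0xcf  N=1 Z=0
after  5: x0=0xaf x1=0xb1 x2=0x2f x3=0xff x4=0x60 x5=0xcf  N=0 Z=0
-- IRQ taken; context saved, return-PC = 6 --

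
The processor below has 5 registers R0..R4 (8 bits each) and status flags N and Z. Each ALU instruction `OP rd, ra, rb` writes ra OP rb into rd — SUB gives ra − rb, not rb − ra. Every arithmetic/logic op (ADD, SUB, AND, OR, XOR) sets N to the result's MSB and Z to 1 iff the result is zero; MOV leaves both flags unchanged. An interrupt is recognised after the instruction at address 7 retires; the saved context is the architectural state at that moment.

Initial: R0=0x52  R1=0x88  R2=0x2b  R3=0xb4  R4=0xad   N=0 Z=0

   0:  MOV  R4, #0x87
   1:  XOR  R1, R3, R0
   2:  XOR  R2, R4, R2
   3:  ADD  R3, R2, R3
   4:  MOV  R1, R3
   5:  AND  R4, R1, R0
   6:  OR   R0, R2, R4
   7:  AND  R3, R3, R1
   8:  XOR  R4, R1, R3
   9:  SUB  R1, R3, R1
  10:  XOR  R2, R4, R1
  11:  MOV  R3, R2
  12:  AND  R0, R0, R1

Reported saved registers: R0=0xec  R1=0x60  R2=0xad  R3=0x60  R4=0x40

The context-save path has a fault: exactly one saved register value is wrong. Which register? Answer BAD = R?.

after  0: R0=0x52 R1=0x88 R2=0x2b R3=0xb4 R4=0x87  N=0 Z=0
after  1: R0=0x52 R1=0xe6 R2=0x2b R3=0xb4 R4=0x87  N=1 Z=0
after  2: R0=0x52 R1=0xe6 R2=0xac R3=0xb4 R4=0x87  N=1 Z=0
after  3: R0=0x52 R1=0xe6 R2=0xac R3=0x60 R4=0x87  N=0 Z=0
after  4: R0=0x52 R1=0x60 R2=0xac R3=0x60 R4=0x87  N=0 Z=0
after  5: R0=0x52 R1=0x60 R2=0xac R3=0x60 R4=0x40  N=0 Z=0
after  6: R0=0xec R1=0x60 R2=0xac R3=0x60 R4=0x40  N=1 Z=0
after  7: R0=0xec R1=0x60 R2=0xac R3=0x60 R4=0x40  N=0 Z=0
-- IRQ taken; context saved, return-PC = 8 --
mismatch: R2: reported 0xad vs actual 0xac

BAD = R2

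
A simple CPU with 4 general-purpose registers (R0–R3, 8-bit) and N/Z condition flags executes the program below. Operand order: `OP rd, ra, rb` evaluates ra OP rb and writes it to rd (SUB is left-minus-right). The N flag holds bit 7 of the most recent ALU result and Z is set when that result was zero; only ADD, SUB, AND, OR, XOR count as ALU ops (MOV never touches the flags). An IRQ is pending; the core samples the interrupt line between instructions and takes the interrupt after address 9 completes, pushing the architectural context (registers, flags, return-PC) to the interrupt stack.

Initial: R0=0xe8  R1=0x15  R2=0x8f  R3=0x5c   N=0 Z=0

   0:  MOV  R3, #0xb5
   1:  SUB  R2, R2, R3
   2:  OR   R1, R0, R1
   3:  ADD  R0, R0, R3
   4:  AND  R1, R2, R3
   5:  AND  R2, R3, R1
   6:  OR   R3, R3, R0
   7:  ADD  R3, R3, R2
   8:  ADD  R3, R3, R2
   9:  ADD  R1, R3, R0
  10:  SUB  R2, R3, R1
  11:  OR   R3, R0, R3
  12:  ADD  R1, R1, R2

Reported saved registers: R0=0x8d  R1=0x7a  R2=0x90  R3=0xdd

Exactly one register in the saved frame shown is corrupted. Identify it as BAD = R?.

after  0: R0=0xe8 R1=0x15 R2=0x8f R3=0xb5  N=0 Z=0
after  1: R0=0xe8 R1=0x15 R2=0xda R3=0xb5  N=1 Z=0
after  2: R0=0xe8 R1=0xfd R2=0xda R3=0xb5  N=1 Z=0
after  3: R0=0x9d R1=0xfd R2=0xda R3=0xb5  N=1 Z=0
after  4: R0=0x9d R1=0x90 R2=0xda R3=0xb5  N=1 Z=0
after  5: R0=0x9d R1=0x90 R2=0x90 R3=0xb5  N=1 Z=0
after  6: R0=0x9d R1=0x90 R2=0x90 R3=0xbd  N=1 Z=0
after  7: R0=0x9d R1=0x90 R2=0x90 R3=0x4d  N=0 Z=0
after  8: R0=0x9d R1=0x90 R2=0x90 R3=0xdd  N=1 Z=0
after  9: R0=0x9d R1=0x7a R2=0x90 R3=0xdd  N=0 Z=0
-- IRQ taken; context saved, return-PC = 10 --
mismatch: R0: reported 0x8d vs actual 0x9d

BAD = R0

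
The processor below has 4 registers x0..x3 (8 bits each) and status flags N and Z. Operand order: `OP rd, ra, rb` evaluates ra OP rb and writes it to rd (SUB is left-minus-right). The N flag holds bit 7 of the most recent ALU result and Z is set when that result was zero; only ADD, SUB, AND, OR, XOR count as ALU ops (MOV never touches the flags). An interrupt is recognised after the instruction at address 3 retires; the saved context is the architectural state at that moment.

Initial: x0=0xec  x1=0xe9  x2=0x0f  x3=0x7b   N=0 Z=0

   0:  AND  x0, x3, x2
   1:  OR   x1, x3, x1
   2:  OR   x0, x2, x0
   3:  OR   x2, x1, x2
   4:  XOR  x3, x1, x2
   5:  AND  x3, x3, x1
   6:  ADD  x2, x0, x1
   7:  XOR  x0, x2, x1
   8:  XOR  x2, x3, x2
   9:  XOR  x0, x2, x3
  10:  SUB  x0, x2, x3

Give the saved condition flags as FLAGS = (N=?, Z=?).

after  0: x0=0x0b x1=0xe9 x2=0x0f x3=0x7b  N=0 Z=0
after  1: x0=0x0b x1=0xfb x2=0x0f x3=0x7b  N=1 Z=0
after  2: x0=0x0f x1=0xfb x2=0x0f x3=0x7b  N=0 Z=0
after  3: x0=0x0f x1=0xfb x2=0xff x3=0x7b  N=1 Z=0
-- IRQ taken; context saved, return-PC = 4 --

FLAGS = (N=1, Z=0)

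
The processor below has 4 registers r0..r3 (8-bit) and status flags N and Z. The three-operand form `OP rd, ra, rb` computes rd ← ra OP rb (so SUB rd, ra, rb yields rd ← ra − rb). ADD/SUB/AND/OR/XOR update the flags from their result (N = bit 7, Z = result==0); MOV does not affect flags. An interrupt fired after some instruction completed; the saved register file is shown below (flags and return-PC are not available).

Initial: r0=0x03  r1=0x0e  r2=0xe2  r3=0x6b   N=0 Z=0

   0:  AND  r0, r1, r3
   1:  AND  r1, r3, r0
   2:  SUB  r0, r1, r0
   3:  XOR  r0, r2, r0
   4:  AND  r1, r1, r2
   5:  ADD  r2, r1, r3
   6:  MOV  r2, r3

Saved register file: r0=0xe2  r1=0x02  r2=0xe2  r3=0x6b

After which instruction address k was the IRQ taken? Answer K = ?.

K = 4

after  0: r0=0x0a r1=0x0e r2=0xe2 r3=0x6b  N=0 Z=0
after  1: r0=0x0a r1=0x0a r2=0xe2 r3=0x6b  N=0 Z=0
after  2: r0=0x00 r1=0x0a r2=0xe2 r3=0x6b  N=0 Z=1
after  3: r0=0xe2 r1=0x0a r2=0xe2 r3=0x6b  N=1 Z=0
after  4: r0=0xe2 r1=0x02 r2=0xe2 r3=0x6b  N=0 Z=0
-- IRQ taken; context saved, return-PC = 5 --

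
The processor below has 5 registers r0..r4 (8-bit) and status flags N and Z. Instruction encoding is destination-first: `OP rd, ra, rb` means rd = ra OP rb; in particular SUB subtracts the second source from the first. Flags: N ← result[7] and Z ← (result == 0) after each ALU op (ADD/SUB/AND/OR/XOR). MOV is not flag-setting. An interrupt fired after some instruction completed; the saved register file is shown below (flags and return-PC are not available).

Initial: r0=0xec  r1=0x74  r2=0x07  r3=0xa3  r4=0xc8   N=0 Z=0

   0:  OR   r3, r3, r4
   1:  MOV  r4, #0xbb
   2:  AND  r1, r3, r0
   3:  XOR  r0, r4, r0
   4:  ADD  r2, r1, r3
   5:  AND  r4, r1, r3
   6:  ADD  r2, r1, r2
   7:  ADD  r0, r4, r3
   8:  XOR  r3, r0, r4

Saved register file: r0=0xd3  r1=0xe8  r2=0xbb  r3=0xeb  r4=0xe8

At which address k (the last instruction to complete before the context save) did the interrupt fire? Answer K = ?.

after  0: r0=0xec r1=0x74 r2=0x07 r3=0xeb r4=0xc8  N=1 Z=0
after  1: r0=0xec r1=0x74 r2=0x07 r3=0xeb r4=0xbb  N=1 Z=0
after  2: r0=0xec r1=0xe8 r2=0x07 r3=0xeb r4=0xbb  N=1 Z=0
after  3: r0=0x57 r1=0xe8 r2=0x07 r3=0xeb r4=0xbb  N=0 Z=0
after  4: r0=0x57 r1=0xe8 r2=0xd3 r3=0xeb r4=0xbb  N=1 Z=0
after  5: r0=0x57 r1=0xe8 r2=0xd3 r3=0xeb r4=0xe8  N=1 Z=0
after  6: r0=0x57 r1=0xe8 r2=0xbb r3=0xeb r4=0xe8  N=1 Z=0
after  7: r0=0xd3 r1=0xe8 r2=0xbb r3=0xeb r4=0xe8  N=1 Z=0
-- IRQ taken; context saved, return-PC = 8 --

K = 7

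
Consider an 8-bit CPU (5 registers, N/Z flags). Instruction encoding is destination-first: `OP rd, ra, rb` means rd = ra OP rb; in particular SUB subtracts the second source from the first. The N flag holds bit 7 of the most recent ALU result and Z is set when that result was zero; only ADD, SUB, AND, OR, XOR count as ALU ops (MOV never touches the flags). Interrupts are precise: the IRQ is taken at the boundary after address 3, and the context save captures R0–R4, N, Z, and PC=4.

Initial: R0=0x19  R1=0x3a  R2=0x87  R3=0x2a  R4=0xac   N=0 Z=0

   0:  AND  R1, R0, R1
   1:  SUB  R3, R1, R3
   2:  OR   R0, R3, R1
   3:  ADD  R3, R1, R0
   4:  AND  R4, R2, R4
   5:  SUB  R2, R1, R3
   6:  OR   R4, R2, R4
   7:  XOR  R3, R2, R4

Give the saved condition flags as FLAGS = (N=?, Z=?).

after  0: R0=0x19 R1=0x18 R2=0x87 R3=0x2a R4=0xac  N=0 Z=0
after  1: R0=0x19 R1=0x18 R2=0x87 R3=0xee R4=0xac  N=1 Z=0
after  2: R0=0xfe R1=0x18 R2=0x87 R3=0xee R4=0xac  N=1 Z=0
after  3: R0=0xfe R1=0x18 R2=0x87 R3=0x16 R4=0xac  N=0 Z=0
-- IRQ taken; context saved, return-PC = 4 --

FLAGS = (N=0, Z=0)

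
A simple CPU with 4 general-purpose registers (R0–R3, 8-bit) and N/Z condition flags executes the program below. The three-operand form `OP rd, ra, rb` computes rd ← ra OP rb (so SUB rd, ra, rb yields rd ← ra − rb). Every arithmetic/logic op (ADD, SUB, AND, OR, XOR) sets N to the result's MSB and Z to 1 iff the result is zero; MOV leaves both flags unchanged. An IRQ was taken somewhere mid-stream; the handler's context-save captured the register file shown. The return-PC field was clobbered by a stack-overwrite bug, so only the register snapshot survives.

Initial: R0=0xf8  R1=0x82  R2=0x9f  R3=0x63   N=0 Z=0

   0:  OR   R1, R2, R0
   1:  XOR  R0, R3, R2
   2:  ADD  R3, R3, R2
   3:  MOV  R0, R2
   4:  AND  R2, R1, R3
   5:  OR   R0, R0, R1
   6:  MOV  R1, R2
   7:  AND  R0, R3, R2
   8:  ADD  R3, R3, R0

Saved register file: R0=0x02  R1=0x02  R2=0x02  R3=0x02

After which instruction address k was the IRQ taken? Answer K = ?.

after  0: R0=0xf8 R1=0xff R2=0x9f R3=0x63  N=1 Z=0
after  1: R0=0xfc R1=0xff R2=0x9f R3=0x63  N=1 Z=0
after  2: R0=0xfc R1=0xff R2=0x9f R3=0x02  N=0 Z=0
after  3: R0=0x9f R1=0xff R2=0x9f R3=0x02  N=0 Z=0
after  4: R0=0x9f R1=0xff R2=0x02 R3=0x02  N=0 Z=0
after  5: R0=0xff R1=0xff R2=0x02 R3=0x02  N=1 Z=0
after  6: R0=0xff R1=0x02 R2=0x02 R3=0x02  N=1 Z=0
after  7: R0=0x02 R1=0x02 R2=0x02 R3=0x02  N=0 Z=0
-- IRQ taken; context saved, return-PC = 8 --

K = 7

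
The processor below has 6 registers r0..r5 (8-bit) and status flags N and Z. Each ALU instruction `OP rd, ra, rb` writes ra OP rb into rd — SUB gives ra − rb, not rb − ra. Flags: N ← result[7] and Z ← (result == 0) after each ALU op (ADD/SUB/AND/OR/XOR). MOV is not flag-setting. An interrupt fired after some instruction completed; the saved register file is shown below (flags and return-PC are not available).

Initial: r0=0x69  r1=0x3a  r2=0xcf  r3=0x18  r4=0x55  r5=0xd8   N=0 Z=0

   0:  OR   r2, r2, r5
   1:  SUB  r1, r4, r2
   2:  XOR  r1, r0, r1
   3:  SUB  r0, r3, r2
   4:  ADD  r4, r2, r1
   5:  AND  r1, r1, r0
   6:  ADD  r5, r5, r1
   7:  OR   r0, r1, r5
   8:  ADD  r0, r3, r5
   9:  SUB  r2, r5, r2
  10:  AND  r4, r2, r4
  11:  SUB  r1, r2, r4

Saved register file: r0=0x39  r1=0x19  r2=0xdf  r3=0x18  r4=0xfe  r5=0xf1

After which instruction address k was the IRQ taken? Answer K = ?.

after  0: r0=0x69 r1=0x3a r2=0xdf r3=0x18 r4=0x55 r5=0xd8  N=1 Z=0
after  1: r0=0x69 r1=0x76 r2=0xdf r3=0x18 r4=0x55 r5=0xd8  N=0 Z=0
after  2: r0=0x69 r1=0x1f r2=0xdf r3=0x18 r4=0x55 r5=0xd8  N=0 Z=0
after  3: r0=0x39 r1=0x1f r2=0xdf r3=0x18 r4=0x55 r5=0xd8  N=0 Z=0
after  4: r0=0x39 r1=0x1f r2=0xdf r3=0x18 r4=0xfe r5=0xd8  N=1 Z=0
after  5: r0=0x39 r1=0x19 r2=0xdf r3=0x18 r4=0xfe r5=0xd8  N=0 Z=0
after  6: r0=0x39 r1=0x19 r2=0xdf r3=0x18 r4=0xfe r5=0xf1  N=1 Z=0
-- IRQ taken; context saved, return-PC = 7 --

K = 6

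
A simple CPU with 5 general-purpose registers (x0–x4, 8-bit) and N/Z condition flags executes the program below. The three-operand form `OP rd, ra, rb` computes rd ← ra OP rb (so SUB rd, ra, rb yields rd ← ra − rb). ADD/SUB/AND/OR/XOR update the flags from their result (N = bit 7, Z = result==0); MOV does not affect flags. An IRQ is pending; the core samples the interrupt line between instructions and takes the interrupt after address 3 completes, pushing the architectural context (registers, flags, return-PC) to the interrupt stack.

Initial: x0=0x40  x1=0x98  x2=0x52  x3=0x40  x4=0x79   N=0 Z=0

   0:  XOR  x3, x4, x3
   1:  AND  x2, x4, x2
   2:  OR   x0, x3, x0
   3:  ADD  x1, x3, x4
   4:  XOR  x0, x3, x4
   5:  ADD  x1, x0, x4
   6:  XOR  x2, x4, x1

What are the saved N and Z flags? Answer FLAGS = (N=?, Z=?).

FLAGS = (N=1, Z=0)

after  0: x0=0x40 x1=0x98 x2=0x52 x3=0x39 x4=0x79  N=0 Z=0
after  1: x0=0x40 x1=0x98 x2=0x50 x3=0x39 x4=0x79  N=0 Z=0
after  2: x0=0x79 x1=0x98 x2=0x50 x3=0x39 x4=0x79  N=0 Z=0
after  3: x0=0x79 x1=0xb2 x2=0x50 x3=0x39 x4=0x79  N=1 Z=0
-- IRQ taken; context saved, return-PC = 4 --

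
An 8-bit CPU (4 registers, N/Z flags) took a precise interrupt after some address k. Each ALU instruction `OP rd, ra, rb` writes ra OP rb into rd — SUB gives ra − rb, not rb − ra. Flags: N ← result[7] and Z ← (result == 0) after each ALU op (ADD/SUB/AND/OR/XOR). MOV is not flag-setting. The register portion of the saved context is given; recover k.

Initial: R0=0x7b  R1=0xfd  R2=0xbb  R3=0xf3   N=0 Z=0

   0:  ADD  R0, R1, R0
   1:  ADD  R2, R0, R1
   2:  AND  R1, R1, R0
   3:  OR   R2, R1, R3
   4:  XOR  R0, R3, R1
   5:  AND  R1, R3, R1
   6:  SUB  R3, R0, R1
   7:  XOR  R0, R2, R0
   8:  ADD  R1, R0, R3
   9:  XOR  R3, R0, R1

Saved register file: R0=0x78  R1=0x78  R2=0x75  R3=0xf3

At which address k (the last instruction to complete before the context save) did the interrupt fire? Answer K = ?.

after  0: R0=0x78 R1=0xfd R2=0xbb R3=0xf3  N=0 Z=0
after  1: R0=0x78 R1=0xfd R2=0x75 R3=0xf3  N=0 Z=0
after  2: R0=0x78 R1=0x78 R2=0x75 R3=0xf3  N=0 Z=0
-- IRQ taken; context saved, return-PC = 3 --

K = 2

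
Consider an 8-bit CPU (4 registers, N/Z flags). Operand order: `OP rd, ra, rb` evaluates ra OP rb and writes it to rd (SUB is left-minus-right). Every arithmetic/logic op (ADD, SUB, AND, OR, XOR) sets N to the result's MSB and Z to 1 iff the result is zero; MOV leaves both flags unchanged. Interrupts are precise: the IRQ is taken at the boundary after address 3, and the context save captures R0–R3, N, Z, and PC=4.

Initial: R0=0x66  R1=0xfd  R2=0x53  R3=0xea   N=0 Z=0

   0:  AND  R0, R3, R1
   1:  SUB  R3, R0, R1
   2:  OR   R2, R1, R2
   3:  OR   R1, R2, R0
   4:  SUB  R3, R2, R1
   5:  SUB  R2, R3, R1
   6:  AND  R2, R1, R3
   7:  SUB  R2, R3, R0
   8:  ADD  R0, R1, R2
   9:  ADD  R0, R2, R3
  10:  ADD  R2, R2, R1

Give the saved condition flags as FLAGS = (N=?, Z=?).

FLAGS = (N=1, Z=0)

after  0: R0=0xe8 R1=0xfd R2=0x53 R3=0xea  N=1 Z=0
after  1: R0=0xe8 R1=0xfd R2=0x53 R3=0xeb  N=1 Z=0
after  2: R0=0xe8 R1=0xfd R2=0xff R3=0xeb  N=1 Z=0
after  3: R0=0xe8 R1=0xff R2=0xff R3=0xeb  N=1 Z=0
-- IRQ taken; context saved, return-PC = 4 --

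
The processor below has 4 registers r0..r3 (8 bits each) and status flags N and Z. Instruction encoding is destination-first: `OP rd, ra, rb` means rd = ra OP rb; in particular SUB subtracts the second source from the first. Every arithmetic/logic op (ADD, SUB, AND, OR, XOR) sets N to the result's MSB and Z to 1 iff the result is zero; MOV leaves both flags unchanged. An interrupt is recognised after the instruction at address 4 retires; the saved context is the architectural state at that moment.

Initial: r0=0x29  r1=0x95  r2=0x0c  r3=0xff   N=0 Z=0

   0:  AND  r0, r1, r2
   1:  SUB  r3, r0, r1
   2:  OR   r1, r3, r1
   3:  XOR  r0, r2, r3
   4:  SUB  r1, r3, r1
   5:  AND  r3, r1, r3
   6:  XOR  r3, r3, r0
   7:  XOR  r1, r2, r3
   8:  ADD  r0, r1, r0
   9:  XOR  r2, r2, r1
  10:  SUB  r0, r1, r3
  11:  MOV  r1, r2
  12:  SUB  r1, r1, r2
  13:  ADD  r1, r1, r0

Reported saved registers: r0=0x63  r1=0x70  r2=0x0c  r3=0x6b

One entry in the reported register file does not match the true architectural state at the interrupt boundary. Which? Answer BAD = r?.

BAD = r3

after  0: r0=0x04 r1=0x95 r2=0x0c r3=0xff  N=0 Z=0
after  1: r0=0x04 r1=0x95 r2=0x0c r3=0x6f  N=0 Z=0
after  2: r0=0x04 r1=0xff r2=0x0c r3=0x6f  N=1 Z=0
after  3: r0=0x63 r1=0xff r2=0x0c r3=0x6f  N=0 Z=0
after  4: r0=0x63 r1=0x70 r2=0x0c r3=0x6f  N=0 Z=0
-- IRQ taken; context saved, return-PC = 5 --
mismatch: r3: reported 0x6b vs actual 0x6f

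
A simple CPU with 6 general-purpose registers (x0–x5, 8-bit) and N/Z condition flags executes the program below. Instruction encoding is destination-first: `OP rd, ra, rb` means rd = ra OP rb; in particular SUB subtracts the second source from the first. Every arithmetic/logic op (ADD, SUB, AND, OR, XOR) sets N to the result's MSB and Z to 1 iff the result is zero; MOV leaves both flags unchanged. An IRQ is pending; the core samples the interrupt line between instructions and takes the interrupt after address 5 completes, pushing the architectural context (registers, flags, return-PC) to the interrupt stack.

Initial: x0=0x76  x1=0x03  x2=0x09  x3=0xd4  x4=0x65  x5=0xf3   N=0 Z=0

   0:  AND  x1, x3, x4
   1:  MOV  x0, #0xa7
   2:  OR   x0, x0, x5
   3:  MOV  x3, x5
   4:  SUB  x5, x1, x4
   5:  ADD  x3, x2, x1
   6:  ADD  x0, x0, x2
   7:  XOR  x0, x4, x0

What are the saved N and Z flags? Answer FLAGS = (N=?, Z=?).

FLAGS = (N=0, Z=0)

after  0: x0=0x76 x1=0x44 x2=0x09 x3=0xd4 x4=0x65 x5=0xf3  N=0 Z=0
after  1: x0=0xa7 x1=0x44 x2=0x09 x3=0xd4 x4=0x65 x5=0xf3  N=0 Z=0
after  2: x0=0xf7 x1=0x44 x2=0x09 x3=0xd4 x4=0x65 x5=0xf3  N=1 Z=0
after  3: x0=0xf7 x1=0x44 x2=0x09 x3=0xf3 x4=0x65 x5=0xf3  N=1 Z=0
after  4: x0=0xf7 x1=0x44 x2=0x09 x3=0xf3 x4=0x65 x5=0xdf  N=1 Z=0
after  5: x0=0xf7 x1=0x44 x2=0x09 x3=0x4d x4=0x65 x5=0xdf  N=0 Z=0
-- IRQ taken; context saved, return-PC = 6 --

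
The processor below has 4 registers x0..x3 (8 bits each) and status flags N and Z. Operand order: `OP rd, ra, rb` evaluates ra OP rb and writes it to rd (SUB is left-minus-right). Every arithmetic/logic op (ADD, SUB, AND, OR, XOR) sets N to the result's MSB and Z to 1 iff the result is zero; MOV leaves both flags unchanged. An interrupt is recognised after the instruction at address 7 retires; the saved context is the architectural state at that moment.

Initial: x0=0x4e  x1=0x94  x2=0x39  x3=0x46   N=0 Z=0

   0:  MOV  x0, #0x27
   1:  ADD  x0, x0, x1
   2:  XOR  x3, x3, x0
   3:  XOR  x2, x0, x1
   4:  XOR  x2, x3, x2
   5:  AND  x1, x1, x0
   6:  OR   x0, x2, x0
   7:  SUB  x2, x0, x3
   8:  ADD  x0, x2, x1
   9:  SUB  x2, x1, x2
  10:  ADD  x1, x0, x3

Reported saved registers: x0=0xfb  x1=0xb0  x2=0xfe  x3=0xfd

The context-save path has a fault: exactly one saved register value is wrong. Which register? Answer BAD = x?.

BAD = x1

after  0: x0=0x27 x1=0x94 x2=0x39 x3=0x46  N=0 Z=0
after  1: x0=0xbb x1=0x94 x2=0x39 x3=0x46  N=1 Z=0
after  2: x0=0xbb x1=0x94 x2=0x39 x3=0xfd  N=1 Z=0
after  3: x0=0xbb x1=0x94 x2=0x2f x3=0xfd  N=0 Z=0
after  4: x0=0xbb x1=0x94 x2=0xd2 x3=0xfd  N=1 Z=0
after  5: x0=0xbb x1=0x90 x2=0xd2 x3=0xfd  N=1 Z=0
after  6: x0=0xfb x1=0x90 x2=0xd2 x3=0xfd  N=1 Z=0
after  7: x0=0xfb x1=0x90 x2=0xfe x3=0xfd  N=1 Z=0
-- IRQ taken; context saved, return-PC = 8 --
mismatch: x1: reported 0xb0 vs actual 0x90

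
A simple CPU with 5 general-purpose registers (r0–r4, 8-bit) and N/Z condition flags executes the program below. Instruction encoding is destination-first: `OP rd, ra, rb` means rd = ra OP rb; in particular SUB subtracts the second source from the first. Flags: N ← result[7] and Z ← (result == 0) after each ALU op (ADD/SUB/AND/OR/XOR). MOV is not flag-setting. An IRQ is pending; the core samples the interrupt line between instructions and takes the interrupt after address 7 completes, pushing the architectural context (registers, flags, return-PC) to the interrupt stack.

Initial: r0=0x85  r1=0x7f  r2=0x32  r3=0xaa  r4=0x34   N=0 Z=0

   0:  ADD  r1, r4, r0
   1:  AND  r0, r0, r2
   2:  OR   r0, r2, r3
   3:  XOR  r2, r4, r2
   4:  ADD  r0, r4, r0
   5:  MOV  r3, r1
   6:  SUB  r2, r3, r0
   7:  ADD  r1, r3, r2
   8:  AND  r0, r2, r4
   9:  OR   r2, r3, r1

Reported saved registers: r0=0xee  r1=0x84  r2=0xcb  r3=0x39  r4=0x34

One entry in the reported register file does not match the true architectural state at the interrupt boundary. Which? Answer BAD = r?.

BAD = r3

after  0: r0=0x85 r1=0xb9 r2=0x32 r3=0xaa r4=0x34  N=1 Z=0
after  1: r0=0x00 r1=0xb9 r2=0x32 r3=0xaa r4=0x34  N=0 Z=1
after  2: r0=0xba r1=0xb9 r2=0x32 r3=0xaa r4=0x34  N=1 Z=0
after  3: r0=0xba r1=0xb9 r2=0x06 r3=0xaa r4=0x34  N=0 Z=0
after  4: r0=0xee r1=0xb9 r2=0x06 r3=0xaa r4=0x34  N=1 Z=0
after  5: r0=0xee r1=0xb9 r2=0x06 r3=0xb9 r4=0x34  N=1 Z=0
after  6: r0=0xee r1=0xb9 r2=0xcb r3=0xb9 r4=0x34  N=1 Z=0
after  7: r0=0xee r1=0x84 r2=0xcb r3=0xb9 r4=0x34  N=1 Z=0
-- IRQ taken; context saved, return-PC = 8 --
mismatch: r3: reported 0x39 vs actual 0xb9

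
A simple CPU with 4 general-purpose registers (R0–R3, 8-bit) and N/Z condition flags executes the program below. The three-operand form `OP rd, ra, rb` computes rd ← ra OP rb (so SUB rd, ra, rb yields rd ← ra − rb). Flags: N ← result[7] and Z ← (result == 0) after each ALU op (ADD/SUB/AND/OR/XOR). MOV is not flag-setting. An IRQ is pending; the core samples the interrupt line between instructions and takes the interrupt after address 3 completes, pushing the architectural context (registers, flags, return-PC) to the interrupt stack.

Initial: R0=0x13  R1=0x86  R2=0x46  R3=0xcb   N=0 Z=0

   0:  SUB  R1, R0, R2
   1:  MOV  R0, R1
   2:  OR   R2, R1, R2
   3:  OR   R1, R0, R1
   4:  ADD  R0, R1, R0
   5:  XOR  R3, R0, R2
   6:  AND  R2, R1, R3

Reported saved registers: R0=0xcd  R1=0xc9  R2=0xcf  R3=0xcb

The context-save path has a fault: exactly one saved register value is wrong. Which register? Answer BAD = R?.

after  0: R0=0x13 R1=0xcd R2=0x46 R3=0xcb  N=1 Z=0
after  1: R0=0xcd R1=0xcd R2=0x46 R3=0xcb  N=1 Z=0
after  2: R0=0xcd R1=0xcd R2=0xcf R3=0xcb  N=1 Z=0
after  3: R0=0xcd R1=0xcd R2=0xcf R3=0xcb  N=1 Z=0
-- IRQ taken; context saved, return-PC = 4 --
mismatch: R1: reported 0xc9 vs actual 0xcd

BAD = R1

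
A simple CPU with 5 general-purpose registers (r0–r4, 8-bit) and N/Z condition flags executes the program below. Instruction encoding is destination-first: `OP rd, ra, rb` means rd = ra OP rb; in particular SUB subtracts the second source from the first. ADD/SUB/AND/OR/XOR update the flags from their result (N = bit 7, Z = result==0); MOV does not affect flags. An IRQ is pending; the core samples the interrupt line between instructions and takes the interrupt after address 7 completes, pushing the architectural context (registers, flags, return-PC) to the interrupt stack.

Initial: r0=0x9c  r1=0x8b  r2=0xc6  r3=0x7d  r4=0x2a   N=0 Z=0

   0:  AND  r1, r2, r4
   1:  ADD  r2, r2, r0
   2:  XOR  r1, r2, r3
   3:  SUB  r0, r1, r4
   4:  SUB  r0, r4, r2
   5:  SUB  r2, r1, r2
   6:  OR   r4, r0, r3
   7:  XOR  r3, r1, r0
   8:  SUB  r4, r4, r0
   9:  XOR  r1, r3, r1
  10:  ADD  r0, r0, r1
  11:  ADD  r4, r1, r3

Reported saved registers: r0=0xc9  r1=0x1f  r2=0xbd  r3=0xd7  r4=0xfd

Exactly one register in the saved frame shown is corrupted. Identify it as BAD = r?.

after  0: r0=0x9c r1=0x02 r2=0xc6 r3=0x7d r4=0x2a  N=0 Z=0
after  1: r0=0x9c r1=0x02 r2=0x62 r3=0x7d r4=0x2a  N=0 Z=0
after  2: r0=0x9c r1=0x1f r2=0x62 r3=0x7d r4=0x2a  N=0 Z=0
after  3: r0=0xf5 r1=0x1f r2=0x62 r3=0x7d r4=0x2a  N=1 Z=0
after  4: r0=0xc8 r1=0x1f r2=0x62 r3=0x7d r4=0x2a  N=1 Z=0
after  5: r0=0xc8 r1=0x1f r2=0xbd r3=0x7d r4=0x2a  N=1 Z=0
after  6: r0=0xc8 r1=0x1f r2=0xbd r3=0x7d r4=0xfd  N=1 Z=0
after  7: r0=0xc8 r1=0x1f r2=0xbd r3=0xd7 r4=0xfd  N=1 Z=0
-- IRQ taken; context saved, return-PC = 8 --
mismatch: r0: reported 0xc9 vs actual 0xc8

BAD = r0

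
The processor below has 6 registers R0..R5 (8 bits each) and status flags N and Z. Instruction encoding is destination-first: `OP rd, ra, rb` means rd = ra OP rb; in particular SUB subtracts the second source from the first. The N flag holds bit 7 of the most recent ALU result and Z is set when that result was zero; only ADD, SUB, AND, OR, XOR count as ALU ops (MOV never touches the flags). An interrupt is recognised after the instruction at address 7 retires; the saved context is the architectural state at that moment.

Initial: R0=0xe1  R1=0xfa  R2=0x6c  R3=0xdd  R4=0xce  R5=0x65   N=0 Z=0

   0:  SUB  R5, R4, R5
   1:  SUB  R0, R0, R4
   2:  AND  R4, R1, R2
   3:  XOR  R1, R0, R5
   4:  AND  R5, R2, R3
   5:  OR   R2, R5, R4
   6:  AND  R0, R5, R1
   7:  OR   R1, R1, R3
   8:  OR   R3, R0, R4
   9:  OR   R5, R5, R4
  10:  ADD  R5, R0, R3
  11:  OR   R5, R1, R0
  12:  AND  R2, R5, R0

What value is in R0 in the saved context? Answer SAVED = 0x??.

SAVED = 0x48

after  0: R0=0xe1 R1=0xfa R2=0x6c R3=0xdd R4=0xce R5=0x69  N=0 Z=0
after  1: R0=0x13 R1=0xfa R2=0x6c R3=0xdd R4=0xce R5=0x69  N=0 Z=0
after  2: R0=0x13 R1=0xfa R2=0x6c R3=0xdd R4=0x68 R5=0x69  N=0 Z=0
after  3: R0=0x13 R1=0x7a R2=0x6c R3=0xdd R4=0x68 R5=0x69  N=0 Z=0
after  4: R0=0x13 R1=0x7a R2=0x6c R3=0xdd R4=0x68 R5=0x4c  N=0 Z=0
after  5: R0=0x13 R1=0x7a R2=0x6c R3=0xdd R4=0x68 R5=0x4c  N=0 Z=0
after  6: R0=0x48 R1=0x7a R2=0x6c R3=0xdd R4=0x68 R5=0x4c  N=0 Z=0
after  7: R0=0x48 R1=0xff R2=0x6c R3=0xdd R4=0x68 R5=0x4c  N=1 Z=0
-- IRQ taken; context saved, return-PC = 8 --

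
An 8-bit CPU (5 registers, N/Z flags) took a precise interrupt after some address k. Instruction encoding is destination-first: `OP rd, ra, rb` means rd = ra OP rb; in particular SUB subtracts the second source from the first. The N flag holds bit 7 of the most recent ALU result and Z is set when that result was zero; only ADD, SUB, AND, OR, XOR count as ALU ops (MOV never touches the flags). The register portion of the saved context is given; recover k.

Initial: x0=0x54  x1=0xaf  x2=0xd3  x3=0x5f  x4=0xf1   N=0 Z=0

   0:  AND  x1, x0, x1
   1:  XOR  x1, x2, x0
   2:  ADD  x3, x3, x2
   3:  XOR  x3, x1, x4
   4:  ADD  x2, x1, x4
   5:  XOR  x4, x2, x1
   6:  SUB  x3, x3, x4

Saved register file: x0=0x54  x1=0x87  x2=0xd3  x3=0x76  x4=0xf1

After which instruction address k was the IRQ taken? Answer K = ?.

after  0: x0=0x54 x1=0x04 x2=0xd3 x3=0x5f x4=0xf1  N=0 Z=0
after  1: x0=0x54 x1=0x87 x2=0xd3 x3=0x5f x4=0xf1  N=1 Z=0
after  2: x0=0x54 x1=0x87 x2=0xd3 x3=0x32 x4=0xf1  N=0 Z=0
after  3: x0=0x54 x1=0x87 x2=0xd3 x3=0x76 x4=0xf1  N=0 Z=0
-- IRQ taken; context saved, return-PC = 4 --

K = 3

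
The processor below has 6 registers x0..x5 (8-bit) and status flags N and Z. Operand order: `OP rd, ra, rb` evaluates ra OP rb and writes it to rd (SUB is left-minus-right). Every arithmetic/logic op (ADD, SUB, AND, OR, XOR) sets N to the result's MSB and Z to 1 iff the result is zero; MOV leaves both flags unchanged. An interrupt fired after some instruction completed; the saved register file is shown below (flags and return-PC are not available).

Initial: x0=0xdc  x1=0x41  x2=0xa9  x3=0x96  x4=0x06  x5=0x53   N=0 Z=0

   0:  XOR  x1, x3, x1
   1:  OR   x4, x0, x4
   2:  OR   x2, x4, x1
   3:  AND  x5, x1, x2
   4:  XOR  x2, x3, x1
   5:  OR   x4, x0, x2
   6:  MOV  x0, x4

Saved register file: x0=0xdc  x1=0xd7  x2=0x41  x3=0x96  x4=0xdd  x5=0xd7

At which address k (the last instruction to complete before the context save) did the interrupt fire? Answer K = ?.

after  0: x0=0xdc x1=0xd7 x2=0xa9 x3=0x96 x4=0x06 x5=0x53  N=1 Z=0
after  1: x0=0xdc x1=0xd7 x2=0xa9 x3=0x96 x4=0xde x5=0x53  N=1 Z=0
after  2: x0=0xdc x1=0xd7 x2=0xdf x3=0x96 x4=0xde x5=0x53  N=1 Z=0
after  3: x0=0xdc x1=0xd7 x2=0xdf x3=0x96 x4=0xde x5=0xd7  N=1 Z=0
after  4: x0=0xdc x1=0xd7 x2=0x41 x3=0x96 x4=0xde x5=0xd7  N=0 Z=0
after  5: x0=0xdc x1=0xd7 x2=0x41 x3=0x96 x4=0xdd x5=0xd7  N=1 Z=0
-- IRQ taken; context saved, return-PC = 6 --

K = 5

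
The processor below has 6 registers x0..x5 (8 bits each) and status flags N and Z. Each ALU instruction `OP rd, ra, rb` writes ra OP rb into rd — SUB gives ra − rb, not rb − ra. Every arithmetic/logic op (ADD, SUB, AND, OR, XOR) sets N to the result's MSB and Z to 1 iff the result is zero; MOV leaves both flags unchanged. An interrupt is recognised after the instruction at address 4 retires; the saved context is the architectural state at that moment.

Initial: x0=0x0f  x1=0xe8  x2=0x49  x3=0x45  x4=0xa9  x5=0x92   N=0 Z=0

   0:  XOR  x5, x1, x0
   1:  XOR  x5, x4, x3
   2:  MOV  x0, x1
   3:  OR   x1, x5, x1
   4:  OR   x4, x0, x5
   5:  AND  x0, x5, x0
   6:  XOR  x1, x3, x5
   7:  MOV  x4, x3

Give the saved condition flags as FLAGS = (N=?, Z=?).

FLAGS = (N=1, Z=0)

after  0: x0=0x0f x1=0xe8 x2=0x49 x3=0x45 x4=0xa9 x5=0xe7  N=1 Z=0
after  1: x0=0x0f x1=0xe8 x2=0x49 x3=0x45 x4=0xa9 x5=0xec  N=1 Z=0
after  2: x0=0xe8 x1=0xe8 x2=0x49 x3=0x45 x4=0xa9 x5=0xec  N=1 Z=0
after  3: x0=0xe8 x1=0xec x2=0x49 x3=0x45 x4=0xa9 x5=0xec  N=1 Z=0
after  4: x0=0xe8 x1=0xec x2=0x49 x3=0x45 x4=0xec x5=0xec  N=1 Z=0
-- IRQ taken; context saved, return-PC = 5 --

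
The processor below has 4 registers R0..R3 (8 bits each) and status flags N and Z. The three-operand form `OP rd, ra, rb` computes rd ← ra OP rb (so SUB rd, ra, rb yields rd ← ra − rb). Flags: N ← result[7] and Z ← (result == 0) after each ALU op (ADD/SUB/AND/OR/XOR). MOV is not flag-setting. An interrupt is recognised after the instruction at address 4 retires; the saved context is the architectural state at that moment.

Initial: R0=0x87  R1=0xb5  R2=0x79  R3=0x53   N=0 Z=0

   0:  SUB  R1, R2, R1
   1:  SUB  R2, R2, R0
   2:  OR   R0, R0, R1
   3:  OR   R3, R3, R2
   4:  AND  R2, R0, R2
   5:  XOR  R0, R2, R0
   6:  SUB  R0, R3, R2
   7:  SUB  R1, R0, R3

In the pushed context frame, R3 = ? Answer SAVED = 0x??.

after  0: R0=0x87 R1=0xc4 R2=0x79 R3=0x53  N=1 Z=0
after  1: R0=0x87 R1=0xc4 R2=0xf2 R3=0x53  N=1 Z=0
after  2: R0=0xc7 R1=0xc4 R2=0xf2 R3=0x53  N=1 Z=0
after  3: R0=0xc7 R1=0xc4 R2=0xf2 R3=0xf3  N=1 Z=0
after  4: R0=0xc7 R1=0xc4 R2=0xc2 R3=0xf3  N=1 Z=0
-- IRQ taken; context saved, return-PC = 5 --

SAVED = 0xf3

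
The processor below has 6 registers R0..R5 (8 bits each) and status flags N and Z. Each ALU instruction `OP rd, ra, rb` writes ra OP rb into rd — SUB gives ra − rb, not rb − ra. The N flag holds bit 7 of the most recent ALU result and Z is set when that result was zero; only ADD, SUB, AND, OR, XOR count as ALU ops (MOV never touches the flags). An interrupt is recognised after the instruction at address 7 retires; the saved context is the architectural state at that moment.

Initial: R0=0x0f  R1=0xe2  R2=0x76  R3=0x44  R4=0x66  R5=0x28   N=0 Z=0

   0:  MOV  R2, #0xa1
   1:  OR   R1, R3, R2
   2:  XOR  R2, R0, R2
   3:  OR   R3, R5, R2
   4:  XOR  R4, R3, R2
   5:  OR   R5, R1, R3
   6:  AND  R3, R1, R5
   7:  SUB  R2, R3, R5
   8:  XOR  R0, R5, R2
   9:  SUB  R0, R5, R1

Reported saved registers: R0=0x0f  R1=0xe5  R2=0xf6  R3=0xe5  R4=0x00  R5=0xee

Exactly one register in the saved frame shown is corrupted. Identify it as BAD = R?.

BAD = R5

after  0: R0=0x0f R1=0xe2 R2=0xa1 R3=0x44 R4=0x66 R5=0x28  N=0 Z=0
after  1: R0=0x0f R1=0xe5 R2=0xa1 R3=0x44 R4=0x66 R5=0x28  N=1 Z=0
after  2: R0=0x0f R1=0xe5 R2=0xae R3=0x44 R4=0x66 R5=0x28  N=1 Z=0
after  3: R0=0x0f R1=0xe5 R2=0xae R3=0xae R4=0x66 R5=0x28  N=1 Z=0
after  4: R0=0x0f R1=0xe5 R2=0xae R3=0xae R4=0x00 R5=0x28  N=0 Z=1
after  5: R0=0x0f R1=0xe5 R2=0xae R3=0xae R4=0x00 R5=0xef  N=1 Z=0
after  6: R0=0x0f R1=0xe5 R2=0xae R3=0xe5 R4=0x00 R5=0xef  N=1 Z=0
after  7: R0=0x0f R1=0xe5 R2=0xf6 R3=0xe5 R4=0x00 R5=0xef  N=1 Z=0
-- IRQ taken; context saved, return-PC = 8 --
mismatch: R5: reported 0xee vs actual 0xef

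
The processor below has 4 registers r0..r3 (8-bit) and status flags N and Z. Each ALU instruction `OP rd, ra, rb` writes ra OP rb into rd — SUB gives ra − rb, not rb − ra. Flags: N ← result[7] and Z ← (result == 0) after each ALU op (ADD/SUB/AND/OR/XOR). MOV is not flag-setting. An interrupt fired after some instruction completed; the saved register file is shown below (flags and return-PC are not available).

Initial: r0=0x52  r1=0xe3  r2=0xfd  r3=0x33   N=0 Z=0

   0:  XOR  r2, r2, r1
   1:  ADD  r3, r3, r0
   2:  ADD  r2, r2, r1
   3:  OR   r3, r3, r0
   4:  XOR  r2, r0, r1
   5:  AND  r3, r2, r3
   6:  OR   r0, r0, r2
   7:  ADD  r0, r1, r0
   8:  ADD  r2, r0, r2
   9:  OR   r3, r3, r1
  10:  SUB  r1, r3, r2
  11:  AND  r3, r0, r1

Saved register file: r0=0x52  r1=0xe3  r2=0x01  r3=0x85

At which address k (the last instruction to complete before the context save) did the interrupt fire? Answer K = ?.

after  0: r0=0x52 r1=0xe3 r2=0x1e r3=0x33  N=0 Z=0
after  1: r0=0x52 r1=0xe3 r2=0x1e r3=0x85  N=1 Z=0
after  2: r0=0x52 r1=0xe3 r2=0x01 r3=0x85  N=0 Z=0
-- IRQ taken; context saved, return-PC = 3 --

K = 2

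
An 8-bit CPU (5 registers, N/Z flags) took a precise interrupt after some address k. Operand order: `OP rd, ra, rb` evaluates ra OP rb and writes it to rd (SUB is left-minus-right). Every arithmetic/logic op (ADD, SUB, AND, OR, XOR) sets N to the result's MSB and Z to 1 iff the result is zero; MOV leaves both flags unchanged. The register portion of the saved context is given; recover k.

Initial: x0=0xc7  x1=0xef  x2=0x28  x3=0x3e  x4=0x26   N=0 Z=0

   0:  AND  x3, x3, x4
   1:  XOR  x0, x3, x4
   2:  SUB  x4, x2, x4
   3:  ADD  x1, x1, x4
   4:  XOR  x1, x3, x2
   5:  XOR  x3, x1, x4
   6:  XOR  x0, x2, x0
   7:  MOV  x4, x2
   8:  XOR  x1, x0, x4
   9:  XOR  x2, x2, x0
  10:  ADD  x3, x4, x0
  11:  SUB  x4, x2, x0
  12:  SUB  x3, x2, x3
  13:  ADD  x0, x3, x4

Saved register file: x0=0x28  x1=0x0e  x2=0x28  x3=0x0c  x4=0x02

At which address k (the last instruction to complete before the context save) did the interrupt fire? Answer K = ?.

after  0: x0=0xc7 x1=0xef x2=0x28 x3=0x26 x4=0x26  N=0 Z=0
after  1: x0=0x00 x1=0xef x2=0x28 x3=0x26 x4=0x26  N=0 Z=1
after  2: x0=0x00 x1=0xef x2=0x28 x3=0x26 x4=0x02  N=0 Z=0
after  3: x0=0x00 x1=0xf1 x2=0x28 x3=0x26 x4=0x02  N=1 Z=0
after  4: x0=0x00 x1=0x0e x2=0x28 x3=0x26 x4=0x02  N=0 Z=0
after  5: x0=0x00 x1=0x0e x2=0x28 x3=0x0c x4=0x02  N=0 Z=0
after  6: x0=0x28 x1=0x0e x2=0x28 x3=0x0c x4=0x02  N=0 Z=0
-- IRQ taken; context saved, return-PC = 7 --

K = 6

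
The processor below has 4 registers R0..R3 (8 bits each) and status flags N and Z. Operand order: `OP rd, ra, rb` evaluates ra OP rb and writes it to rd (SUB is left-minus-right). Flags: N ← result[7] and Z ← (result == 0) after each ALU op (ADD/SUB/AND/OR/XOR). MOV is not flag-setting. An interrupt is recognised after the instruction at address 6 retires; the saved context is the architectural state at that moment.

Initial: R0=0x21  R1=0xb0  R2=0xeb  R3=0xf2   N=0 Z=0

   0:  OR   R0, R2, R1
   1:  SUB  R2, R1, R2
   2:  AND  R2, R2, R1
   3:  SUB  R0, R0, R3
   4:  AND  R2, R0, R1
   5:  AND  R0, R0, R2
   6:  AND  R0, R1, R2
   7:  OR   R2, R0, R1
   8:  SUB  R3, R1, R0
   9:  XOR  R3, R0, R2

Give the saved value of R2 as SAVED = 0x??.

after  0: R0=0xfb R1=0xb0 R2=0xeb R3=0xf2  N=1 Z=0
after  1: R0=0xfb R1=0xb0 R2=0xc5 R3=0xf2  N=1 Z=0
after  2: R0=0xfb R1=0xb0 R2=0x80 R3=0xf2  N=1 Z=0
after  3: R0=0x09 R1=0xb0 R2=0x80 R3=0xf2  N=0 Z=0
after  4: R0=0x09 R1=0xb0 R2=0x00 R3=0xf2  N=0 Z=1
after  5: R0=0x00 R1=0xb0 R2=0x00 R3=0xf2  N=0 Z=1
after  6: R0=0x00 R1=0xb0 R2=0x00 R3=0xf2  N=0 Z=1
-- IRQ taken; context saved, return-PC = 7 --

SAVED = 0x00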